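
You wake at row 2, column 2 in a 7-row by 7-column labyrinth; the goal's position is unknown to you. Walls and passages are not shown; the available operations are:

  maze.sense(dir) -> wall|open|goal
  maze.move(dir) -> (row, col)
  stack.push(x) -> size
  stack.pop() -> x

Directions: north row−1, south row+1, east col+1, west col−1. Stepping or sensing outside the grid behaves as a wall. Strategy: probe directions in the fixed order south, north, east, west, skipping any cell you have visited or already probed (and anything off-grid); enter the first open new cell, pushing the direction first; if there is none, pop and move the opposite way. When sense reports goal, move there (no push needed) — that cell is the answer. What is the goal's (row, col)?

Step: maze.sense[dir='south']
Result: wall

Step: maze.sense[dir='north']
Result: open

Step: stack.push[x='north']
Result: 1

Step: maze.move[dir='north']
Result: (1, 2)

Step: maze.sense[dir='north']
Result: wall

Step: maze.sense[dir='east']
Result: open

Step: stack.push[x='east']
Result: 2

Step: maze.move[dir='east']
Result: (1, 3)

Step: maze.sense[dir='south']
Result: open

Step: stack.push[x='south']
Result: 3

Step: maze.move[dir='south']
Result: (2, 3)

Step: maze.sense[dir='south']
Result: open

Step: stack.push[x='south']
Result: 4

Step: maze.move[dir='south']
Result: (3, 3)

Step: maze.sense[dir='south']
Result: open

Step: stack.push[x='south']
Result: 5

Step: maze.move[dir='south']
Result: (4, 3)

Step: maze.sense[dir='south']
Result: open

Step: stack.push[x='south']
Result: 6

Step: maze.move[dir='south']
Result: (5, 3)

Step: maze.sense[dir='south']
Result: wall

Step: maze.sense[dir='east']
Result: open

Step: stack.push[x='east']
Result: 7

Step: maze.move[dir='east']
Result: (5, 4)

Step: maze.sense[dir='south']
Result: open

Step: stack.push[x='south']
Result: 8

Step: maze.move[dir='south']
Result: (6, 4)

Step: maze.sense[dir='east']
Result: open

Step: stack.push[x='east']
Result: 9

Step: maze.move[dir='east']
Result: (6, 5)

Step: maze.sense[dir='north']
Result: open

Step: stack.push[x='north']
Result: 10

Step: maze.move[dir='north']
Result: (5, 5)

Step: maze.sense[dir='north']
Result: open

Step: stack.push[x='north']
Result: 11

Step: maze.move[dir='north']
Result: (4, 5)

Step: maze.sense[dir='north']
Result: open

Step: stack.push[x='north']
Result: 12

Step: maze.move[dir='north']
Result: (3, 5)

Step: maze.sense[dir='north']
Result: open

Step: stack.push[x='north']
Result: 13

Step: maze.move[dir='north']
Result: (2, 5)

Step: maze.sense[dir='north']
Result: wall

Step: maze.sense[dir='east']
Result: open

Step: stack.push[x='east']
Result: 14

Step: maze.move[dir='east']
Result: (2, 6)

Step: maze.sense[dir='south']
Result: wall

Step: maze.sense[dir='north']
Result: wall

Step: stack.pop[]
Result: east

Step: maze.move[dir='west']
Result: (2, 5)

Step: maze.sense[dir='west']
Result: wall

Step: stack.pop[]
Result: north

Step: maze.move[dir='south']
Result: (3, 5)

Step: maze.sense[dir='west']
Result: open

Step: stack.push[x='west']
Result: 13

Step: maze.move[dir='west']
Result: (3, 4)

Step: maze.sense[dir='south']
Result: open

Step: stack.push[x='south']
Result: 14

Step: maze.move[dir='south']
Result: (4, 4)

Step: stack.pop[]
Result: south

Step: maze.move[dir='north']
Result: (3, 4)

Step: stack.pop[]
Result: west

Step: maze.move[dir='east']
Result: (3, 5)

Step: stack.pop[]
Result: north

Step: maze.move[dir='south']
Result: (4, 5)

Step: maze.sense[dir='east']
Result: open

Step: stack.push[x='east']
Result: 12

Step: maze.move[dir='east']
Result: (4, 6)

Step: maze.sense[dir='south']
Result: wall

Step: stack.pop[]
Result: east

Step: maze.move[dir='west']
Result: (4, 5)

Step: stack.pop[]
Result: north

Step: maze.move[dir='south']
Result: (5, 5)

Step: stack.pop[]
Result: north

Step: maze.move[dir='south']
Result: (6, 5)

Step: maze.sense[dir='east']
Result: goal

Step: maze.move[dir='east']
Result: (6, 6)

Answer: (6, 6)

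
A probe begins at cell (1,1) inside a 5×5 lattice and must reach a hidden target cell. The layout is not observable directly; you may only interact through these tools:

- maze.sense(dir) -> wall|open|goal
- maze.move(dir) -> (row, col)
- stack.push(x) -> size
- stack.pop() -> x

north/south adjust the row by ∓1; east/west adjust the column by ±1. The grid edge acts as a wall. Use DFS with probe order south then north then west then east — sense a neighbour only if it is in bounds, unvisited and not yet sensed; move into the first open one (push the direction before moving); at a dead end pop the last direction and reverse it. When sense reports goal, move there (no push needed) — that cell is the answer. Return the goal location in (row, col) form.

I call sense(dir→south), giving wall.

I call sense(dir→north), — result: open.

I use push(x→north), giving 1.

Invoking move(dir→north), : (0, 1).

I invoke sense(dir→west), which returns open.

Next I call push(x→west), which returns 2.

I invoke move(dir→west), — result: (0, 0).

Invoking sense(dir→south), and see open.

I call push(x→south), and get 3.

I try move(dir→south), yielding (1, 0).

Now I run sense(dir→south), and see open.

I invoke push(x→south), which returns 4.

Using move(dir→south), : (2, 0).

Now I run sense(dir→south), → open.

Using push(x→south), : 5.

I try move(dir→south), — result: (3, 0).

I run sense(dir→south), → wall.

Invoking sense(dir→east), and observe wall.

I invoke pop(), and see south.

I invoke move(dir→north), and get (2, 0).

I run pop, giving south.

I invoke move(dir→north), : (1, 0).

Next I call pop(), and observe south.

I run move(dir→north), which returns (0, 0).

Calling pop, and observe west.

I call move(dir→east), and observe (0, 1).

Calling sense(dir→east), and get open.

I use push(x→east), : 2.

I run move(dir→east), and see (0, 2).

Using sense(dir→south), which returns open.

I try push(x→south), — result: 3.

Then move(dir→south), giving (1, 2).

Calling sense(dir→south), yielding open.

Then push(x→south), yielding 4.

Then move(dir→south), and get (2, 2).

Invoking sense(dir→south), and get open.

Using push(x→south), and observe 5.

Then move(dir→south), which returns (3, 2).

I invoke sense(dir→south), and observe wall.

Calling sense(dir→east), and see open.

Using push(x→east), and see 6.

I use move(dir→east), which returns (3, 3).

Next I call sense(dir→south), → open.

Next I call push(x→south), : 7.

Using move(dir→south), → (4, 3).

Next I call sense(dir→east), — result: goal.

I use move(dir→east), giving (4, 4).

Answer: (4, 4)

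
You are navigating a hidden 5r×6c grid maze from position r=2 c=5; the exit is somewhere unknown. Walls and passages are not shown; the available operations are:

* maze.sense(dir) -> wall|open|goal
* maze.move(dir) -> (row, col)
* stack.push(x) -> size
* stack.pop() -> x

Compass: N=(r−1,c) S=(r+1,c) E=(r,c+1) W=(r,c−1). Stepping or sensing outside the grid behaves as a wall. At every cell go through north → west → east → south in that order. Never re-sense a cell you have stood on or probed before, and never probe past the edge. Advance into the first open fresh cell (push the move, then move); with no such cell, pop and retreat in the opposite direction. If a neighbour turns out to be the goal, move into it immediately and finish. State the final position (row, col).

$ sense dir=north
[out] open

$ push x=north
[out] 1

$ move dir=north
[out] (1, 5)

$ sense dir=north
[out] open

$ push x=north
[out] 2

$ move dir=north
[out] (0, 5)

$ sense dir=west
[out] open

$ push x=west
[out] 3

$ move dir=west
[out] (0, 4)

$ sense dir=west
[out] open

$ push x=west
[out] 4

$ move dir=west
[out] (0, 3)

$ sense dir=west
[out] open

$ push x=west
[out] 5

$ move dir=west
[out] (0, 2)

$ sense dir=west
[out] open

$ push x=west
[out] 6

$ move dir=west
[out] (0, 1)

$ sense dir=west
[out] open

$ push x=west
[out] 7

$ move dir=west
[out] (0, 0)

$ sense dir=south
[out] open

$ push x=south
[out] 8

$ move dir=south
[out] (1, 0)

$ sense dir=east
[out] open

$ push x=east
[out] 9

$ move dir=east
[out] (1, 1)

$ sense dir=east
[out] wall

$ sense dir=south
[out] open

$ push x=south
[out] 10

$ move dir=south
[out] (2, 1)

$ sense dir=west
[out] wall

$ sense dir=east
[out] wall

$ sense dir=south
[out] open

$ push x=south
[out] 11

$ move dir=south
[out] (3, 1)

$ sense dir=west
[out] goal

$ move dir=west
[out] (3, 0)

Answer: (3, 0)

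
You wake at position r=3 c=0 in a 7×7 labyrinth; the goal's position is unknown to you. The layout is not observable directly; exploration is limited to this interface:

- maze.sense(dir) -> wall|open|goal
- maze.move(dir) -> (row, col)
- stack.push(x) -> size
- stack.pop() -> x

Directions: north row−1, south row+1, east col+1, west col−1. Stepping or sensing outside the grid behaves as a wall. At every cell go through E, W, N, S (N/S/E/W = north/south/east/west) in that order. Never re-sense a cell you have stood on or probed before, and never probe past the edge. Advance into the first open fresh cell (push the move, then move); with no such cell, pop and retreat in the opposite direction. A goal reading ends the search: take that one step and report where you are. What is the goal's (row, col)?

Action: sense[dir→east]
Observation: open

Action: push[x→east]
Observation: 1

Action: move[dir→east]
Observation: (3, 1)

Action: sense[dir→east]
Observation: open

Action: push[x→east]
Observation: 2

Action: move[dir→east]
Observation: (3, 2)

Action: sense[dir→east]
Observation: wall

Action: sense[dir→north]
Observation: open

Action: push[x→north]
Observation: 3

Action: move[dir→north]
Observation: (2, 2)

Action: sense[dir→east]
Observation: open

Action: push[x→east]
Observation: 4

Action: move[dir→east]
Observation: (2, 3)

Action: sense[dir→east]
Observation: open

Action: push[x→east]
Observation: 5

Action: move[dir→east]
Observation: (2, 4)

Action: sense[dir→east]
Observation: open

Action: push[x→east]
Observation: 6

Action: move[dir→east]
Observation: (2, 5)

Action: sense[dir→east]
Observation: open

Action: push[x→east]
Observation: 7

Action: move[dir→east]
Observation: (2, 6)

Action: sense[dir→north]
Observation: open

Action: push[x→north]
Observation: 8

Action: move[dir→north]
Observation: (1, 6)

Action: sense[dir→west]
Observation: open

Action: push[x→west]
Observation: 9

Action: move[dir→west]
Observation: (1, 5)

Action: sense[dir→west]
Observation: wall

Action: sense[dir→north]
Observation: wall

Action: pop[]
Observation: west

Action: move[dir→east]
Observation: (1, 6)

Action: sense[dir→north]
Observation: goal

Action: move[dir→north]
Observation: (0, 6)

Answer: (0, 6)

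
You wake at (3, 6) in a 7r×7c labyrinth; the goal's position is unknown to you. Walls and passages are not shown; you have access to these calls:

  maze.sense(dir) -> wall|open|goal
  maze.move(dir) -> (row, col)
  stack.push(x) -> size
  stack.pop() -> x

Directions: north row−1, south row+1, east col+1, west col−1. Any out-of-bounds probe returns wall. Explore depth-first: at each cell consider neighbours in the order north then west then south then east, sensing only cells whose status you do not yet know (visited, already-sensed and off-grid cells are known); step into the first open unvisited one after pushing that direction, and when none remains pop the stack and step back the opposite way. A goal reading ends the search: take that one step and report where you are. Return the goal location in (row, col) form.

# maze.sense(dir: north) ~> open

# stack.push(x: north) ~> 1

# maze.move(dir: north) ~> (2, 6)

# maze.sense(dir: north) ~> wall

# maze.sense(dir: west) ~> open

# stack.push(x: west) ~> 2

# maze.move(dir: west) ~> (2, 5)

# maze.sense(dir: north) ~> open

# stack.push(x: north) ~> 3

# maze.move(dir: north) ~> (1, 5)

# maze.sense(dir: north) ~> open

# stack.push(x: north) ~> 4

# maze.move(dir: north) ~> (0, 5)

# maze.sense(dir: west) ~> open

# stack.push(x: west) ~> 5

# maze.move(dir: west) ~> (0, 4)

# maze.sense(dir: west) ~> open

# stack.push(x: west) ~> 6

# maze.move(dir: west) ~> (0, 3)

# maze.sense(dir: west) ~> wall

# maze.sense(dir: south) ~> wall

# stack.pop() ~> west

# maze.move(dir: east) ~> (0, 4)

# maze.sense(dir: south) ~> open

# stack.push(x: south) ~> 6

# maze.move(dir: south) ~> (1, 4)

# maze.sense(dir: south) ~> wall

# stack.pop() ~> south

# maze.move(dir: north) ~> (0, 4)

# stack.pop() ~> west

# maze.move(dir: east) ~> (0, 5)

# maze.sense(dir: east) ~> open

# stack.push(x: east) ~> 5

# maze.move(dir: east) ~> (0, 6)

# stack.pop() ~> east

# maze.move(dir: west) ~> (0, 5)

# stack.pop() ~> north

# maze.move(dir: south) ~> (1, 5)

# stack.pop() ~> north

# maze.move(dir: south) ~> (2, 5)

# maze.sense(dir: south) ~> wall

# stack.pop() ~> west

# maze.move(dir: east) ~> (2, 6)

# stack.pop() ~> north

# maze.move(dir: south) ~> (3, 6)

# maze.sense(dir: south) ~> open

# stack.push(x: south) ~> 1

# maze.move(dir: south) ~> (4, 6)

# maze.sense(dir: west) ~> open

# stack.push(x: west) ~> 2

# maze.move(dir: west) ~> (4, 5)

# maze.sense(dir: west) ~> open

# stack.push(x: west) ~> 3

# maze.move(dir: west) ~> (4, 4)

# maze.sense(dir: north) ~> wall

# maze.sense(dir: west) ~> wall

# maze.sense(dir: south) ~> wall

# stack.pop() ~> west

# maze.move(dir: east) ~> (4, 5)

# maze.sense(dir: south) ~> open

# stack.push(x: south) ~> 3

# maze.move(dir: south) ~> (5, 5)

# maze.sense(dir: south) ~> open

# stack.push(x: south) ~> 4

# maze.move(dir: south) ~> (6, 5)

# maze.sense(dir: west) ~> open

# stack.push(x: west) ~> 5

# maze.move(dir: west) ~> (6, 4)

# maze.sense(dir: west) ~> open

# stack.push(x: west) ~> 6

# maze.move(dir: west) ~> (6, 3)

# maze.sense(dir: north) ~> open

# stack.push(x: north) ~> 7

# maze.move(dir: north) ~> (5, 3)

# maze.sense(dir: west) ~> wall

# stack.pop() ~> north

# maze.move(dir: south) ~> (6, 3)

# maze.sense(dir: west) ~> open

# stack.push(x: west) ~> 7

# maze.move(dir: west) ~> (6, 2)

# maze.sense(dir: west) ~> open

# stack.push(x: west) ~> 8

# maze.move(dir: west) ~> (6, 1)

# maze.sense(dir: north) ~> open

# stack.push(x: north) ~> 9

# maze.move(dir: north) ~> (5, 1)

# maze.sense(dir: north) ~> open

# stack.push(x: north) ~> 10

# maze.move(dir: north) ~> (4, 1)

# maze.sense(dir: north) ~> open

# stack.push(x: north) ~> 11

# maze.move(dir: north) ~> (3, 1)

# maze.sense(dir: north) ~> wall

# maze.sense(dir: west) ~> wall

# maze.sense(dir: east) ~> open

# stack.push(x: east) ~> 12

# maze.move(dir: east) ~> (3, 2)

# maze.sense(dir: north) ~> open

# stack.push(x: north) ~> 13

# maze.move(dir: north) ~> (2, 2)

# maze.sense(dir: north) ~> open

# stack.push(x: north) ~> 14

# maze.move(dir: north) ~> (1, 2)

# maze.sense(dir: west) ~> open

# stack.push(x: west) ~> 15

# maze.move(dir: west) ~> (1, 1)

# maze.sense(dir: north) ~> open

# stack.push(x: north) ~> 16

# maze.move(dir: north) ~> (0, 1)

# maze.sense(dir: west) ~> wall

# stack.pop() ~> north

# maze.move(dir: south) ~> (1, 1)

# maze.sense(dir: west) ~> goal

# maze.move(dir: west) ~> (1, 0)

Answer: (1, 0)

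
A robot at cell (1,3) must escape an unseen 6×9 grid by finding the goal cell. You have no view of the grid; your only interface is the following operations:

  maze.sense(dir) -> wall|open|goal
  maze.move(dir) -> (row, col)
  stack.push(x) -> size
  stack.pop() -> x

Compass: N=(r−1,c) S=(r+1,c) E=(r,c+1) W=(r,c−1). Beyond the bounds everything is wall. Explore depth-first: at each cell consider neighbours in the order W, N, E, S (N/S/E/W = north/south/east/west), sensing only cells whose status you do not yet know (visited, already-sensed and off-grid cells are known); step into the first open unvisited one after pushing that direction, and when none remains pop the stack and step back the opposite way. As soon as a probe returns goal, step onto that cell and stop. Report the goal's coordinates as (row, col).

CALL sense[dir=west]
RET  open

CALL push[x=west]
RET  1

CALL move[dir=west]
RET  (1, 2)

CALL sense[dir=west]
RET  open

CALL push[x=west]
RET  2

CALL move[dir=west]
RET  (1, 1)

CALL sense[dir=west]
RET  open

CALL push[x=west]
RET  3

CALL move[dir=west]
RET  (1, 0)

CALL sense[dir=north]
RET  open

CALL push[x=north]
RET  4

CALL move[dir=north]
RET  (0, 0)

CALL sense[dir=east]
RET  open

CALL push[x=east]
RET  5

CALL move[dir=east]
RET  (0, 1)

CALL sense[dir=east]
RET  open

CALL push[x=east]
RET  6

CALL move[dir=east]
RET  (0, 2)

CALL sense[dir=east]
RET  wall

CALL pop[]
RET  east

CALL move[dir=west]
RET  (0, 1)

CALL pop[]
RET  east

CALL move[dir=west]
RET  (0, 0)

CALL pop[]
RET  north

CALL move[dir=south]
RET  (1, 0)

CALL sense[dir=south]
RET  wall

CALL pop[]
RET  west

CALL move[dir=east]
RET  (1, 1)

CALL sense[dir=south]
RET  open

CALL push[x=south]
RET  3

CALL move[dir=south]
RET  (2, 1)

CALL sense[dir=east]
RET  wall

CALL sense[dir=south]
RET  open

CALL push[x=south]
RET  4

CALL move[dir=south]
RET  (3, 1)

CALL sense[dir=west]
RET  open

CALL push[x=west]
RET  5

CALL move[dir=west]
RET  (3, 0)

CALL sense[dir=south]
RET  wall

CALL pop[]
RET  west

CALL move[dir=east]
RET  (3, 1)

CALL sense[dir=east]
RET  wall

CALL sense[dir=south]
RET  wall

CALL pop[]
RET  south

CALL move[dir=north]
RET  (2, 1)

CALL pop[]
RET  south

CALL move[dir=north]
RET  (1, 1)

CALL pop[]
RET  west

CALL move[dir=east]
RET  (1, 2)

CALL pop[]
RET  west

CALL move[dir=east]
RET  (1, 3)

CALL sense[dir=east]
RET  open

CALL push[x=east]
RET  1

CALL move[dir=east]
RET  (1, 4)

CALL sense[dir=north]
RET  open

CALL push[x=north]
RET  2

CALL move[dir=north]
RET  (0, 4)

CALL sense[dir=east]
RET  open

CALL push[x=east]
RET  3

CALL move[dir=east]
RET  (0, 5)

CALL sense[dir=east]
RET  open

CALL push[x=east]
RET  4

CALL move[dir=east]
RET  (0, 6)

CALL sense[dir=east]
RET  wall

CALL sense[dir=south]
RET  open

CALL push[x=south]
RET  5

CALL move[dir=south]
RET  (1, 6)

CALL sense[dir=west]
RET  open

CALL push[x=west]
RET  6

CALL move[dir=west]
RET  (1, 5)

CALL sense[dir=south]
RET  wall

CALL pop[]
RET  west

CALL move[dir=east]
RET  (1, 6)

CALL sense[dir=east]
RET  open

CALL push[x=east]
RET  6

CALL move[dir=east]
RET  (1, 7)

CALL sense[dir=east]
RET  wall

CALL sense[dir=south]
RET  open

CALL push[x=south]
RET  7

CALL move[dir=south]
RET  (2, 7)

CALL sense[dir=west]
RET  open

CALL push[x=west]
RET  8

CALL move[dir=west]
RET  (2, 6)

CALL sense[dir=south]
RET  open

CALL push[x=south]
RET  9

CALL move[dir=south]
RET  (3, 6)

CALL sense[dir=west]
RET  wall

CALL sense[dir=east]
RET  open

CALL push[x=east]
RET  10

CALL move[dir=east]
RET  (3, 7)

CALL sense[dir=east]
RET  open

CALL push[x=east]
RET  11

CALL move[dir=east]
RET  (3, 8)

CALL sense[dir=north]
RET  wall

CALL sense[dir=south]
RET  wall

CALL pop[]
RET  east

CALL move[dir=west]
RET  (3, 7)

CALL sense[dir=south]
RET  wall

CALL pop[]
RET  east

CALL move[dir=west]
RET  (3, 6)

CALL sense[dir=south]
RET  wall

CALL pop[]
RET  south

CALL move[dir=north]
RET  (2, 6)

CALL pop[]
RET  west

CALL move[dir=east]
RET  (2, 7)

CALL pop[]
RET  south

CALL move[dir=north]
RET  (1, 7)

CALL pop[]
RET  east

CALL move[dir=west]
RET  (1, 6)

CALL pop[]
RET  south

CALL move[dir=north]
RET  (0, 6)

CALL pop[]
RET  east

CALL move[dir=west]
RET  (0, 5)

CALL pop[]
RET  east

CALL move[dir=west]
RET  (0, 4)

CALL pop[]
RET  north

CALL move[dir=south]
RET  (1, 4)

CALL sense[dir=south]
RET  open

CALL push[x=south]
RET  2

CALL move[dir=south]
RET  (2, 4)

CALL sense[dir=west]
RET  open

CALL push[x=west]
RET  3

CALL move[dir=west]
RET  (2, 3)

CALL sense[dir=south]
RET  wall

CALL pop[]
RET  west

CALL move[dir=east]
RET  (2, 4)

CALL sense[dir=south]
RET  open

CALL push[x=south]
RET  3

CALL move[dir=south]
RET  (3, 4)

CALL sense[dir=south]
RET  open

CALL push[x=south]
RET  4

CALL move[dir=south]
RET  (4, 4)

CALL sense[dir=west]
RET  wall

CALL sense[dir=east]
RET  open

CALL push[x=east]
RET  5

CALL move[dir=east]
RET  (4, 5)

CALL sense[dir=south]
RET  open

CALL push[x=south]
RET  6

CALL move[dir=south]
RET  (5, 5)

CALL sense[dir=west]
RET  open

CALL push[x=west]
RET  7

CALL move[dir=west]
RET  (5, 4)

CALL sense[dir=west]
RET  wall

CALL pop[]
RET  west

CALL move[dir=east]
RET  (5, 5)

CALL sense[dir=east]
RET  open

CALL push[x=east]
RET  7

CALL move[dir=east]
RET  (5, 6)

CALL sense[dir=east]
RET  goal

CALL move[dir=east]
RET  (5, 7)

Answer: (5, 7)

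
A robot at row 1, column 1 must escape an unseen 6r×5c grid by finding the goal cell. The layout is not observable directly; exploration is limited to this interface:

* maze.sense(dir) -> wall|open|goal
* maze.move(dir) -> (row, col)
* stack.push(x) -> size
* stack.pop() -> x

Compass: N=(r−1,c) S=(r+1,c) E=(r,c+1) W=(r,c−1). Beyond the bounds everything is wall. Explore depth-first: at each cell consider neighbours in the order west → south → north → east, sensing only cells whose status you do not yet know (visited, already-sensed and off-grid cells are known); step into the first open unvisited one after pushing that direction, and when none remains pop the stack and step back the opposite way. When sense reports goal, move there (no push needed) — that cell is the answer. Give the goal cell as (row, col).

>>> sense dir='west'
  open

>>> push x='west'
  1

>>> move dir='west'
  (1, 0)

>>> sense dir='south'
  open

>>> push x='south'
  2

>>> move dir='south'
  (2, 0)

>>> sense dir='south'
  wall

>>> sense dir='east'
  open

>>> push x='east'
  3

>>> move dir='east'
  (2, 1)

>>> sense dir='south'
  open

>>> push x='south'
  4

>>> move dir='south'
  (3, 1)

>>> sense dir='south'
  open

>>> push x='south'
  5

>>> move dir='south'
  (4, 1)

>>> sense dir='west'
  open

>>> push x='west'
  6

>>> move dir='west'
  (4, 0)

>>> sense dir='south'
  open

>>> push x='south'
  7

>>> move dir='south'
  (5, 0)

>>> sense dir='east'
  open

>>> push x='east'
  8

>>> move dir='east'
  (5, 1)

>>> sense dir='east'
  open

>>> push x='east'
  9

>>> move dir='east'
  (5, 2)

>>> sense dir='north'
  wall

>>> sense dir='east'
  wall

>>> pop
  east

>>> move dir='west'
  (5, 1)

>>> pop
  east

>>> move dir='west'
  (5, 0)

>>> pop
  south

>>> move dir='north'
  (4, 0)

>>> pop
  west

>>> move dir='east'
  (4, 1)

>>> pop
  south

>>> move dir='north'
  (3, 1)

>>> sense dir='east'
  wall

>>> pop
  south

>>> move dir='north'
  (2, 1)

>>> sense dir='east'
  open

>>> push x='east'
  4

>>> move dir='east'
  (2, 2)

>>> sense dir='north'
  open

>>> push x='north'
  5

>>> move dir='north'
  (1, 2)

>>> sense dir='north'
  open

>>> push x='north'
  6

>>> move dir='north'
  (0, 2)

>>> sense dir='west'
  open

>>> push x='west'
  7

>>> move dir='west'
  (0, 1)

>>> sense dir='west'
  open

>>> push x='west'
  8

>>> move dir='west'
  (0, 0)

>>> pop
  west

>>> move dir='east'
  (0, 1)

>>> pop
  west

>>> move dir='east'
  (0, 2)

>>> sense dir='east'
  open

>>> push x='east'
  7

>>> move dir='east'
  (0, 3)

>>> sense dir='south'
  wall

>>> sense dir='east'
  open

>>> push x='east'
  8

>>> move dir='east'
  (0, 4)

>>> sense dir='south'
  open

>>> push x='south'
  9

>>> move dir='south'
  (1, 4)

>>> sense dir='south'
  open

>>> push x='south'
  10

>>> move dir='south'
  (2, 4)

>>> sense dir='west'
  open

>>> push x='west'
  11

>>> move dir='west'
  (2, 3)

>>> sense dir='south'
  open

>>> push x='south'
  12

>>> move dir='south'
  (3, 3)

>>> sense dir='south'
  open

>>> push x='south'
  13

>>> move dir='south'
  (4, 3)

>>> sense dir='east'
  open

>>> push x='east'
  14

>>> move dir='east'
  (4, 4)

>>> sense dir='south'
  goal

>>> move dir='south'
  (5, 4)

Answer: (5, 4)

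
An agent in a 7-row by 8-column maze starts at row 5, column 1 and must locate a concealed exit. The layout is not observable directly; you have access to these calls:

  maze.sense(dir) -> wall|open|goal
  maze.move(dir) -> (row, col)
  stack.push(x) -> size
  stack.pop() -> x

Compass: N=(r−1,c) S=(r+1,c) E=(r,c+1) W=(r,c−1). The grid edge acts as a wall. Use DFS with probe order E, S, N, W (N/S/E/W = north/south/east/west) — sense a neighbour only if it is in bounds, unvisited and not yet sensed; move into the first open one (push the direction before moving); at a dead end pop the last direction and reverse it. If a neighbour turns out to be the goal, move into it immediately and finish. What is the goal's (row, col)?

! maze.sense(dir='east') => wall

! maze.sense(dir='south') => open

! stack.push(x='south') => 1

! maze.move(dir='south') => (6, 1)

! maze.sense(dir='east') => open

! stack.push(x='east') => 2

! maze.move(dir='east') => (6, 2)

! maze.sense(dir='east') => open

! stack.push(x='east') => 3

! maze.move(dir='east') => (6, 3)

! maze.sense(dir='east') => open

! stack.push(x='east') => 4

! maze.move(dir='east') => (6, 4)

! maze.sense(dir='east') => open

! stack.push(x='east') => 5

! maze.move(dir='east') => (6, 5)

! maze.sense(dir='east') => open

! stack.push(x='east') => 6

! maze.move(dir='east') => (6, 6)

! maze.sense(dir='east') => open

! stack.push(x='east') => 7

! maze.move(dir='east') => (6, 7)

! maze.sense(dir='north') => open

! stack.push(x='north') => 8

! maze.move(dir='north') => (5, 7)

! maze.sense(dir='north') => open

! stack.push(x='north') => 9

! maze.move(dir='north') => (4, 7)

! maze.sense(dir='north') => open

! stack.push(x='north') => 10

! maze.move(dir='north') => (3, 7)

! maze.sense(dir='north') => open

! stack.push(x='north') => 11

! maze.move(dir='north') => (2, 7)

! maze.sense(dir='north') => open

! stack.push(x='north') => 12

! maze.move(dir='north') => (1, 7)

! maze.sense(dir='north') => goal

! maze.move(dir='north') => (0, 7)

Answer: (0, 7)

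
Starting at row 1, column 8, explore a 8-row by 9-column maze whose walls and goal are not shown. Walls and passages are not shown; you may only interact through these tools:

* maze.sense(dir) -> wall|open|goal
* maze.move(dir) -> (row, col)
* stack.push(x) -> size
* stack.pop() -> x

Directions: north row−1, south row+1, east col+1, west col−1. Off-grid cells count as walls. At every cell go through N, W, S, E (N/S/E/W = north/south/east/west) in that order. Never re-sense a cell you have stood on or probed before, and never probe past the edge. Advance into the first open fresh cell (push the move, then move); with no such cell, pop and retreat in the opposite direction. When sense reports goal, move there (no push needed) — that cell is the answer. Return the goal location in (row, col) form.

> sense dir→north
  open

> push x→north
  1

> move dir→north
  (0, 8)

> sense dir→west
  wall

> pop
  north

> move dir→south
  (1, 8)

> sense dir→west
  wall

> sense dir→south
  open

> push x→south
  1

> move dir→south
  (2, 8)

> sense dir→west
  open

> push x→west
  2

> move dir→west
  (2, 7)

> sense dir→west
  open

> push x→west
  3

> move dir→west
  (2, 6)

> sense dir→north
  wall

> sense dir→west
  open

> push x→west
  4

> move dir→west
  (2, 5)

> sense dir→north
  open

> push x→north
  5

> move dir→north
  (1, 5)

> sense dir→north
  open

> push x→north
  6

> move dir→north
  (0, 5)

> sense dir→west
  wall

> sense dir→east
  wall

> pop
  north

> move dir→south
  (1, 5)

> sense dir→west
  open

> push x→west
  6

> move dir→west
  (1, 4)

> sense dir→west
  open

> push x→west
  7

> move dir→west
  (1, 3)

> sense dir→north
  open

> push x→north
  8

> move dir→north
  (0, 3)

> sense dir→west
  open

> push x→west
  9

> move dir→west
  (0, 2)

> sense dir→west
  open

> push x→west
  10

> move dir→west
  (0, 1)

> sense dir→west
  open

> push x→west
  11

> move dir→west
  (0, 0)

> sense dir→south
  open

> push x→south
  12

> move dir→south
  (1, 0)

> sense dir→south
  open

> push x→south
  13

> move dir→south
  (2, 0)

> sense dir→south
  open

> push x→south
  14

> move dir→south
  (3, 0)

> sense dir→south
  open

> push x→south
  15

> move dir→south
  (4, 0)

> sense dir→south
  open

> push x→south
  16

> move dir→south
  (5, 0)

> sense dir→south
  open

> push x→south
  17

> move dir→south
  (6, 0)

> sense dir→south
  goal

> move dir→south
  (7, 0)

Answer: (7, 0)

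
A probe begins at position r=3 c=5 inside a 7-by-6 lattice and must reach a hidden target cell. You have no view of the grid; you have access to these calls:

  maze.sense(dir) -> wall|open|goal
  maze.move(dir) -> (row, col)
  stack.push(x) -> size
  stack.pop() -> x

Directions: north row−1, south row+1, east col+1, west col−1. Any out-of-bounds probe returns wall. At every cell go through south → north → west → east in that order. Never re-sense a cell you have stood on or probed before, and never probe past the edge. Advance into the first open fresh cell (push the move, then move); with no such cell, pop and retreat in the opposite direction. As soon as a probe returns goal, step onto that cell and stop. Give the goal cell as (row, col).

-- 1. maze.sense(dir='south') == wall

-- 2. maze.sense(dir='north') == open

-- 3. stack.push(x='north') == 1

-- 4. maze.move(dir='north') == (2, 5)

-- 5. maze.sense(dir='north') == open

-- 6. stack.push(x='north') == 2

-- 7. maze.move(dir='north') == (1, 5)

-- 8. maze.sense(dir='north') == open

-- 9. stack.push(x='north') == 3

-- 10. maze.move(dir='north') == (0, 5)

-- 11. maze.sense(dir='west') == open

-- 12. stack.push(x='west') == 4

-- 13. maze.move(dir='west') == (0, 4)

-- 14. maze.sense(dir='south') == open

-- 15. stack.push(x='south') == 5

-- 16. maze.move(dir='south') == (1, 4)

-- 17. maze.sense(dir='south') == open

-- 18. stack.push(x='south') == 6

-- 19. maze.move(dir='south') == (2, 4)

-- 20. maze.sense(dir='south') == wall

-- 21. maze.sense(dir='west') == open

-- 22. stack.push(x='west') == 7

-- 23. maze.move(dir='west') == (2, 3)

-- 24. maze.sense(dir='south') == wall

-- 25. maze.sense(dir='north') == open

-- 26. stack.push(x='north') == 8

-- 27. maze.move(dir='north') == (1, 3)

-- 28. maze.sense(dir='north') == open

-- 29. stack.push(x='north') == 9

-- 30. maze.move(dir='north') == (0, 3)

-- 31. maze.sense(dir='west') == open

-- 32. stack.push(x='west') == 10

-- 33. maze.move(dir='west') == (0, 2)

-- 34. maze.sense(dir='south') == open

-- 35. stack.push(x='south') == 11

-- 36. maze.move(dir='south') == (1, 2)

-- 37. maze.sense(dir='south') == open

-- 38. stack.push(x='south') == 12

-- 39. maze.move(dir='south') == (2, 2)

-- 40. maze.sense(dir='south') == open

-- 41. stack.push(x='south') == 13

-- 42. maze.move(dir='south') == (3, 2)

-- 43. maze.sense(dir='south') == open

-- 44. stack.push(x='south') == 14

-- 45. maze.move(dir='south') == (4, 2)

-- 46. maze.sense(dir='south') == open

-- 47. stack.push(x='south') == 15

-- 48. maze.move(dir='south') == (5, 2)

-- 49. maze.sense(dir='south') == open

-- 50. stack.push(x='south') == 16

-- 51. maze.move(dir='south') == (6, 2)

-- 52. maze.sense(dir='west') == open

-- 53. stack.push(x='west') == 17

-- 54. maze.move(dir='west') == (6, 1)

-- 55. maze.sense(dir='north') == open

-- 56. stack.push(x='north') == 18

-- 57. maze.move(dir='north') == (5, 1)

-- 58. maze.sense(dir='north') == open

-- 59. stack.push(x='north') == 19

-- 60. maze.move(dir='north') == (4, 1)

-- 61. maze.sense(dir='north') == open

-- 62. stack.push(x='north') == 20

-- 63. maze.move(dir='north') == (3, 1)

-- 64. maze.sense(dir='north') == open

-- 65. stack.push(x='north') == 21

-- 66. maze.move(dir='north') == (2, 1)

-- 67. maze.sense(dir='north') == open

-- 68. stack.push(x='north') == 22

-- 69. maze.move(dir='north') == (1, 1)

-- 70. maze.sense(dir='north') == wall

-- 71. maze.sense(dir='west') == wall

-- 72. stack.pop() == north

-- 73. maze.move(dir='south') == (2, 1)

-- 74. maze.sense(dir='west') == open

-- 75. stack.push(x='west') == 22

-- 76. maze.move(dir='west') == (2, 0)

-- 77. maze.sense(dir='south') == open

-- 78. stack.push(x='south') == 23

-- 79. maze.move(dir='south') == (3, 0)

-- 80. maze.sense(dir='south') == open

-- 81. stack.push(x='south') == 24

-- 82. maze.move(dir='south') == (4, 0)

-- 83. maze.sense(dir='south') == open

-- 84. stack.push(x='south') == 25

-- 85. maze.move(dir='south') == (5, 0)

-- 86. maze.sense(dir='south') == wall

-- 87. stack.pop() == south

-- 88. maze.move(dir='north') == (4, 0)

-- 89. stack.pop() == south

-- 90. maze.move(dir='north') == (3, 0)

-- 91. stack.pop() == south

-- 92. maze.move(dir='north') == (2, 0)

-- 93. stack.pop() == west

-- 94. maze.move(dir='east') == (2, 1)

-- 95. stack.pop() == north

-- 96. maze.move(dir='south') == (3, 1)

-- 97. stack.pop() == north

-- 98. maze.move(dir='south') == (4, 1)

-- 99. stack.pop() == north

-- 100. maze.move(dir='south') == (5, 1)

-- 101. stack.pop() == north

-- 102. maze.move(dir='south') == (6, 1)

-- 103. stack.pop() == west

-- 104. maze.move(dir='east') == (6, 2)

-- 105. maze.sense(dir='east') == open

-- 106. stack.push(x='east') == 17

-- 107. maze.move(dir='east') == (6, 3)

-- 108. maze.sense(dir='north') == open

-- 109. stack.push(x='north') == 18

-- 110. maze.move(dir='north') == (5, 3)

-- 111. maze.sense(dir='north') == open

-- 112. stack.push(x='north') == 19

-- 113. maze.move(dir='north') == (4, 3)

-- 114. maze.sense(dir='east') == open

-- 115. stack.push(x='east') == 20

-- 116. maze.move(dir='east') == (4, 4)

-- 117. maze.sense(dir='south') == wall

-- 118. stack.pop() == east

-- 119. maze.move(dir='west') == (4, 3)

-- 120. stack.pop() == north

-- 121. maze.move(dir='south') == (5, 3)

-- 122. stack.pop() == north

-- 123. maze.move(dir='south') == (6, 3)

-- 124. maze.sense(dir='east') == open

-- 125. stack.push(x='east') == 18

-- 126. maze.move(dir='east') == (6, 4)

-- 127. maze.sense(dir='east') == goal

-- 128. maze.move(dir='east') == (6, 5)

Answer: (6, 5)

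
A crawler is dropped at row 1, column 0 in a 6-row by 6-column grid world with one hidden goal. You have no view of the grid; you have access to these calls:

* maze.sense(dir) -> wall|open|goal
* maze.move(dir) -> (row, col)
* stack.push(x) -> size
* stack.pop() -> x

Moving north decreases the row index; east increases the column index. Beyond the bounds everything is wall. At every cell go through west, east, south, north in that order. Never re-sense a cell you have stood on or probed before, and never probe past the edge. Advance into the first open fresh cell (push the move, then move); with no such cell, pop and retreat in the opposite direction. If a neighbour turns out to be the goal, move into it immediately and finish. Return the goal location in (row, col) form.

-> maze.sense(east)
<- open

-> stack.push(east)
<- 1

-> maze.move(east)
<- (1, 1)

-> maze.sense(east)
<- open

-> stack.push(east)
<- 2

-> maze.move(east)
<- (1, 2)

-> maze.sense(east)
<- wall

-> maze.sense(south)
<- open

-> stack.push(south)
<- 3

-> maze.move(south)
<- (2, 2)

-> maze.sense(west)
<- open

-> stack.push(west)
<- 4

-> maze.move(west)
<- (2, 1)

-> maze.sense(west)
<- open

-> stack.push(west)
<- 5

-> maze.move(west)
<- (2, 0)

-> maze.sense(south)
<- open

-> stack.push(south)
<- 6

-> maze.move(south)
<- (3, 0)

-> maze.sense(east)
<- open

-> stack.push(east)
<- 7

-> maze.move(east)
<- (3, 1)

-> maze.sense(east)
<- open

-> stack.push(east)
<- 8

-> maze.move(east)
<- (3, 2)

-> maze.sense(east)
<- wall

-> maze.sense(south)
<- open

-> stack.push(south)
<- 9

-> maze.move(south)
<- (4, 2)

-> maze.sense(west)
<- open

-> stack.push(west)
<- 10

-> maze.move(west)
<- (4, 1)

-> maze.sense(west)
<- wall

-> maze.sense(south)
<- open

-> stack.push(south)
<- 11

-> maze.move(south)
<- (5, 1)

-> maze.sense(west)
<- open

-> stack.push(west)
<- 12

-> maze.move(west)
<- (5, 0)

-> stack.pop()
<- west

-> maze.move(east)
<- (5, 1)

-> maze.sense(east)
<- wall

-> stack.pop()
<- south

-> maze.move(north)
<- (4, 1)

-> stack.pop()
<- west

-> maze.move(east)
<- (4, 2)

-> maze.sense(east)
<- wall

-> stack.pop()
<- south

-> maze.move(north)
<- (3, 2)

-> stack.pop()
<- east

-> maze.move(west)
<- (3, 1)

-> stack.pop()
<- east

-> maze.move(west)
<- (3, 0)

-> stack.pop()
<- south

-> maze.move(north)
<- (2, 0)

-> stack.pop()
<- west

-> maze.move(east)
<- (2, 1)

-> stack.pop()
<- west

-> maze.move(east)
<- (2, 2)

-> maze.sense(east)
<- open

-> stack.push(east)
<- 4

-> maze.move(east)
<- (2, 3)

-> maze.sense(east)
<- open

-> stack.push(east)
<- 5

-> maze.move(east)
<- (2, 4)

-> maze.sense(east)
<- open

-> stack.push(east)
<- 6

-> maze.move(east)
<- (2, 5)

-> maze.sense(south)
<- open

-> stack.push(south)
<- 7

-> maze.move(south)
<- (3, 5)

-> maze.sense(west)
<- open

-> stack.push(west)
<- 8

-> maze.move(west)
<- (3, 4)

-> maze.sense(south)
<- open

-> stack.push(south)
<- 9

-> maze.move(south)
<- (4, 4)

-> maze.sense(east)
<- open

-> stack.push(east)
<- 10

-> maze.move(east)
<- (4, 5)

-> maze.sense(south)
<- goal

-> maze.move(south)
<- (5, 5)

Answer: (5, 5)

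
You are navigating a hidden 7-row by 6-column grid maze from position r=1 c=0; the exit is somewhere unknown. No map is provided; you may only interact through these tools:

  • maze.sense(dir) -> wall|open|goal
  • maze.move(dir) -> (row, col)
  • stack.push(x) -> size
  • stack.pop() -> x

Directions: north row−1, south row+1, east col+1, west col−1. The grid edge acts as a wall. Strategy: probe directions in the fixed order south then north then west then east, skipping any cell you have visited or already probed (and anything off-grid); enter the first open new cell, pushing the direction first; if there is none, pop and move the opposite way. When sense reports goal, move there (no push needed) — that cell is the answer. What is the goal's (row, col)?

[in] sense south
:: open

[in] push south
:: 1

[in] move south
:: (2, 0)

[in] sense south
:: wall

[in] sense east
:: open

[in] push east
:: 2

[in] move east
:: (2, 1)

[in] sense south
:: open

[in] push south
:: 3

[in] move south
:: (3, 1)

[in] sense south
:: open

[in] push south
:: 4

[in] move south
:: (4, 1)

[in] sense south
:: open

[in] push south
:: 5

[in] move south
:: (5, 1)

[in] sense south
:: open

[in] push south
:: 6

[in] move south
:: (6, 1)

[in] sense west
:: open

[in] push west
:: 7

[in] move west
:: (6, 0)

[in] sense north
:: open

[in] push north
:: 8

[in] move north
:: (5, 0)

[in] sense north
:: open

[in] push north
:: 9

[in] move north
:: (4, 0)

[in] pop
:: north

[in] move south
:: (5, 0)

[in] pop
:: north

[in] move south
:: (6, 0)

[in] pop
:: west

[in] move east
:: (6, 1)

[in] sense east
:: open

[in] push east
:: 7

[in] move east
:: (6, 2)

[in] sense north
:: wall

[in] sense east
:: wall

[in] pop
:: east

[in] move west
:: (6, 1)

[in] pop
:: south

[in] move north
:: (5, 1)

[in] pop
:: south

[in] move north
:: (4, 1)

[in] sense east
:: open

[in] push east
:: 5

[in] move east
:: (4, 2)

[in] sense north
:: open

[in] push north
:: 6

[in] move north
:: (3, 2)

[in] sense north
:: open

[in] push north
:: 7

[in] move north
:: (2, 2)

[in] sense north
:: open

[in] push north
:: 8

[in] move north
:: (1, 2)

[in] sense north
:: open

[in] push north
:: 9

[in] move north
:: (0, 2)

[in] sense west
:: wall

[in] sense east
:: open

[in] push east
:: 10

[in] move east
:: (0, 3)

[in] sense south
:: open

[in] push south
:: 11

[in] move south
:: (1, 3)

[in] sense south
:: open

[in] push south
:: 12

[in] move south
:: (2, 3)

[in] sense south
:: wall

[in] sense east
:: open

[in] push east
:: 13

[in] move east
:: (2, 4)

[in] sense south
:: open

[in] push south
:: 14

[in] move south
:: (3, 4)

[in] sense south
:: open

[in] push south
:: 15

[in] move south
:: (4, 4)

[in] sense south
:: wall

[in] sense west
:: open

[in] push west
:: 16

[in] move west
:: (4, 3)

[in] sense south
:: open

[in] push south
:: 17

[in] move south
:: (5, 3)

[in] pop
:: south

[in] move north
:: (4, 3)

[in] pop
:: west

[in] move east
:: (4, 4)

[in] sense east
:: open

[in] push east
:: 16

[in] move east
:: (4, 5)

[in] sense south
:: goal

[in] move south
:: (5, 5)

Answer: (5, 5)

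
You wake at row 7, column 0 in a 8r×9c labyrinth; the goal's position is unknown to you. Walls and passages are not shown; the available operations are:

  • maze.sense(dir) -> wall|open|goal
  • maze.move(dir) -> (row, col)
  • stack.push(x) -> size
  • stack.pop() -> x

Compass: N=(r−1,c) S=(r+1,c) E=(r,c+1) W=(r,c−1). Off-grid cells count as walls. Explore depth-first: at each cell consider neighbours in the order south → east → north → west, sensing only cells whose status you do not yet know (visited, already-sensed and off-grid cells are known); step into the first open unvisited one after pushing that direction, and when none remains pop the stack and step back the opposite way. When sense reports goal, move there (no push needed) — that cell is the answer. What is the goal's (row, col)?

CALL sense[dir=east]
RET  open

CALL push[x=east]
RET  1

CALL move[dir=east]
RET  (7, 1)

CALL sense[dir=east]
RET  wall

CALL sense[dir=north]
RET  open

CALL push[x=north]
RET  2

CALL move[dir=north]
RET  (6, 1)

CALL sense[dir=east]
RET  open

CALL push[x=east]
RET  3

CALL move[dir=east]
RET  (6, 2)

CALL sense[dir=east]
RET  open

CALL push[x=east]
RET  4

CALL move[dir=east]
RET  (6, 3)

CALL sense[dir=south]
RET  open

CALL push[x=south]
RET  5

CALL move[dir=south]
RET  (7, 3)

CALL sense[dir=east]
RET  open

CALL push[x=east]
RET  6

CALL move[dir=east]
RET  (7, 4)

CALL sense[dir=east]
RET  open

CALL push[x=east]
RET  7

CALL move[dir=east]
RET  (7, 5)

CALL sense[dir=east]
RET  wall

CALL sense[dir=north]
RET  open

CALL push[x=north]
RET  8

CALL move[dir=north]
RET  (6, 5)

CALL sense[dir=east]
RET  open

CALL push[x=east]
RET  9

CALL move[dir=east]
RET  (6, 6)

CALL sense[dir=east]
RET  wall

CALL sense[dir=north]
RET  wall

CALL pop[]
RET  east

CALL move[dir=west]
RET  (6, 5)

CALL sense[dir=north]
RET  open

CALL push[x=north]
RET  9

CALL move[dir=north]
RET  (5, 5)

CALL sense[dir=north]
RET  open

CALL push[x=north]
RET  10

CALL move[dir=north]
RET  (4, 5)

CALL sense[dir=east]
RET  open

CALL push[x=east]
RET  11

CALL move[dir=east]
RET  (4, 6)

CALL sense[dir=east]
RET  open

CALL push[x=east]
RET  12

CALL move[dir=east]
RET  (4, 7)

CALL sense[dir=south]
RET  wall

CALL sense[dir=east]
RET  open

CALL push[x=east]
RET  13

CALL move[dir=east]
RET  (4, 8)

CALL sense[dir=south]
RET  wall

CALL sense[dir=north]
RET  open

CALL push[x=north]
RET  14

CALL move[dir=north]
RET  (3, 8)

CALL sense[dir=north]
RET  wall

CALL sense[dir=west]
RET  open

CALL push[x=west]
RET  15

CALL move[dir=west]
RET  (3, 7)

CALL sense[dir=north]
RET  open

CALL push[x=north]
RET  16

CALL move[dir=north]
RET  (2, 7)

CALL sense[dir=north]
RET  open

CALL push[x=north]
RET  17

CALL move[dir=north]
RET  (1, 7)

CALL sense[dir=east]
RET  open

CALL push[x=east]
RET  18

CALL move[dir=east]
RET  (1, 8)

CALL sense[dir=north]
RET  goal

CALL move[dir=north]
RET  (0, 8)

Answer: (0, 8)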